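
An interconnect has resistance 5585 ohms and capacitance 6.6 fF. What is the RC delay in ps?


Step 1: tau = R * C
Step 2: tau = 5585 * 6.6 fF = 5585 * 6.6e-15 F
Step 3: tau = 3.6861e-11 s = 36.861 ps

36.861


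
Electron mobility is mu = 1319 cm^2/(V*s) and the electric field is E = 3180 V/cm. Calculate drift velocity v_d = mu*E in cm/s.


Step 1: v_d = mu * E
Step 2: v_d = 1319 * 3180 = 4194420
Step 3: v_d = 4.19e+06 cm/s

4.19e+06


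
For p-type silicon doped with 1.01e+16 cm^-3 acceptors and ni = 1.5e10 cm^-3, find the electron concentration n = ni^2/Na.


Step 1: Majority hole concentration p ≈ Na = 1.01e+16 cm^-3
Step 2: n = ni^2 / Na = (1.5e10)^2 / 1.01e+16
Step 3: n = 2.23e+04 cm^-3

2.23e+04


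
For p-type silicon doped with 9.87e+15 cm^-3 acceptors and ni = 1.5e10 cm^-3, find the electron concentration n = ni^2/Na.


Step 1: Majority hole concentration p ≈ Na = 9.87e+15 cm^-3
Step 2: n = ni^2 / Na = (1.5e10)^2 / 9.87e+15
Step 3: n = 2.28e+04 cm^-3

2.28e+04


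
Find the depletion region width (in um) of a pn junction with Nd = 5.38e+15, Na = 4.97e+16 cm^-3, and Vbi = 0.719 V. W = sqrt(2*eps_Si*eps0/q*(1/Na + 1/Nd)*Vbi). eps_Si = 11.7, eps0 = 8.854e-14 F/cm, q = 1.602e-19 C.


Step 1: 1/Na + 1/Nd = 1/4.97e+16 + 1/5.38e+15 = 2.05994e-16
Step 2: 2*eps*eps0/q = 2*11.7*8.854e-14/1.602e-19 = 1.293281e+07
Step 3: W^2 = 1.293281e+07 * 2.05994e-16 * 0.719 = 1.91547e-09
Step 4: W = sqrt(1.91547e-09) = 4.377e-05 cm = 0.4377 um

0.4377


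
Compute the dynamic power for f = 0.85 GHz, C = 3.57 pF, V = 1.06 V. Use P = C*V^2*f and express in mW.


Step 1: V^2 = 1.06^2 = 1.1236 V^2
Step 2: P = C*V^2*f = 3.57e-12 F * 1.1236 * 0.85e9 Hz
Step 3: P = 3.4095642e-03 W
Step 4: P = 3.41 mW

3.41


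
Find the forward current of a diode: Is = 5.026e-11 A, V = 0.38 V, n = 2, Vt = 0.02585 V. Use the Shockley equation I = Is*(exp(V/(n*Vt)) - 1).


Step 1: V/(n*Vt) = 0.38/(2*0.02585) = 7.3501
Step 2: exp(7.3501) = 1.5564e+03
Step 3: I = 5.026e-11 * (1.5564e+03 - 1) = 7.82e-08 A

7.82e-08


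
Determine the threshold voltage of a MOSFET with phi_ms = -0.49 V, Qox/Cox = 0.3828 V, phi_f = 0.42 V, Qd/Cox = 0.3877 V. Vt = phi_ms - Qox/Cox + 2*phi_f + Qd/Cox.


Step 1: Vt = phi_ms - Qox/Cox + 2*phi_f + Qd/Cox
Step 2: Vt = -0.49 - 0.3828 + 2*0.42 + 0.3877
Step 3: Vt = -0.49 - 0.3828 + 0.84 + 0.3877
Step 4: Vt = 0.3549 V

0.3549


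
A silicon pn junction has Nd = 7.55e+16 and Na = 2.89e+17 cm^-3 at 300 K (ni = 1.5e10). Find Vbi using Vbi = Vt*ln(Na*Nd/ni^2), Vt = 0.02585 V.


Step 1: Compute Na*Nd/ni^2 = 2.89e+17 * 7.55e+16 / (1.5e10)^2 = 9.6976e+13
Step 2: ln(9.6976e+13) = 32.2055
Step 3: Vbi = 0.02585 * 32.2055 = 0.833 V

0.833


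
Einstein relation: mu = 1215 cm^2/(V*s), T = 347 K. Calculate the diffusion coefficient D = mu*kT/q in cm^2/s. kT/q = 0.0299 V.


Step 1: D = mu * (kT/q)
Step 2: D = 1215 * 0.0299
Step 3: D = 36.33 cm^2/s

36.33


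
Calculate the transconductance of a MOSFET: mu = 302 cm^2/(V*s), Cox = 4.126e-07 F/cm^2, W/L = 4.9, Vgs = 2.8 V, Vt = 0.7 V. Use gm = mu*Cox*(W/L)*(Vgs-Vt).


Step 1: Vov = Vgs - Vt = 2.8 - 0.7 = 2.1 V
Step 2: gm = mu * Cox * (W/L) * Vov
Step 3: gm = 302 * 4.126e-07 * 4.9 * 2.1 = 1.28e-03 S

1.28e-03


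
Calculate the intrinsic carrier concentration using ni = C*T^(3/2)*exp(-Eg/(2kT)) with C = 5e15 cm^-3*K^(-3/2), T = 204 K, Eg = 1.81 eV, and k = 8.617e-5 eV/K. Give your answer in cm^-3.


Step 1: Compute kT = 8.617e-5 * 204 = 0.01757868 eV
Step 2: Exponent = -Eg/(2kT) = -1.81/(2*0.01757868) = -51.48282
Step 3: T^(3/2) = 204^1.5 = 2913.70
Step 4: ni = 5e15 * 2913.70 * exp(-51.48282) = 6.38e-04 cm^-3

6.38e-04


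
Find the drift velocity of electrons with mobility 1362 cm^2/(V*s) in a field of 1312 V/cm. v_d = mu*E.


Step 1: v_d = mu * E
Step 2: v_d = 1362 * 1312 = 1786944
Step 3: v_d = 1.79e+06 cm/s

1.79e+06


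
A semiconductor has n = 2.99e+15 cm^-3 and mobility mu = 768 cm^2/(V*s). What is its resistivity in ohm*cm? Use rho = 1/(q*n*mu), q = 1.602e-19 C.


Step 1: sigma = q * n * mu = 1.602e-19 * 2.99e+15 * 768 = 3.67870e-01 S/cm
Step 2: rho = 1 / sigma = 1 / 3.67870e-01 = 2.718 ohm*cm

2.718


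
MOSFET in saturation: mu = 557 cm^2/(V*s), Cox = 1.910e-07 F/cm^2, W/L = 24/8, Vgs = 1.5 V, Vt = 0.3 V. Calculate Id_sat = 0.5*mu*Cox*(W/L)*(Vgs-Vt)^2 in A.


Step 1: Overdrive voltage Vov = Vgs - Vt = 1.5 - 0.3 = 1.2 V
Step 2: W/L = 24/8 = 3
Step 3: Id = 0.5 * 557 * 1.910e-07 * 3 * 1.2^2
Step 4: Id = 2.30e-04 A

2.30e-04


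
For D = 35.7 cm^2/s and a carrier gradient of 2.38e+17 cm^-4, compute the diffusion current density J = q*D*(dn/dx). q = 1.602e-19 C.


Step 1: J = q * D * (dn/dx)
Step 2: J = 1.602e-19 * 35.7 * 2.38e+17
Step 3: J = 1.36e+00 A/cm^2

1.36e+00


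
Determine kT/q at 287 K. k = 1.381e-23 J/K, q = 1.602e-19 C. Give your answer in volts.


Step 1: kT = 1.381e-23 * 287 = 3.96347e-21 J
Step 2: Vt = kT/q = 3.96347e-21 / 1.602e-19
Step 3: Vt = 0.02474 V

0.02474


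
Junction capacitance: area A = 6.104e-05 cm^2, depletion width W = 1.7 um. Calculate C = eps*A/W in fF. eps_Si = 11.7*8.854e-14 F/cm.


Step 1: eps_Si = 11.7 * 8.854e-14 = 1.035918e-12 F/cm
Step 2: W in cm = 1.7 * 1e-4 = 1.70e-04 cm
Step 3: C = 1.035918e-12 * 6.104e-05 / 1.70e-04 = 3.719555e-13 F
Step 4: C = 371.96 fF

371.96


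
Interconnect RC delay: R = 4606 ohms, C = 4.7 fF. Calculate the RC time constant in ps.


Step 1: tau = R * C
Step 2: tau = 4606 * 4.7 fF = 4606 * 4.7e-15 F
Step 3: tau = 2.16482e-11 s = 21.6482 ps

21.6482


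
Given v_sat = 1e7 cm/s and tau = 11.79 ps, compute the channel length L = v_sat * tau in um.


Step 1: tau in seconds = 11.79 ps * 1e-12 = 1.1790e-11 s
Step 2: L = v_sat * tau = 1e7 * 1.1790e-11 = 1.1790e-04 cm
Step 3: L in um = 1.1790e-04 * 1e4 = 1.179 um

1.179


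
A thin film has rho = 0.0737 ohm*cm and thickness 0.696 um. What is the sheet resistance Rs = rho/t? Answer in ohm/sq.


Step 1: Convert thickness to cm: t = 0.696 um = 6.9600e-05 cm
Step 2: Rs = rho / t = 0.0737 / 6.9600e-05
Step 3: Rs = 1058.9 ohm/sq

1058.9


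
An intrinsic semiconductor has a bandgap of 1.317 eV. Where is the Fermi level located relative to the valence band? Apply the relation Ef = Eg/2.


Step 1: For an intrinsic semiconductor, the Fermi level sits at midgap.
Step 2: Ef = Eg / 2 = 1.317 / 2 = 0.6585 eV

0.6585


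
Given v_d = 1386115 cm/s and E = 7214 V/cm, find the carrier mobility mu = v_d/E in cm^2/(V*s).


Step 1: mu = v_d / E
Step 2: mu = 1386115 / 7214
Step 3: mu = 192.14 cm^2/(V*s)

192.14


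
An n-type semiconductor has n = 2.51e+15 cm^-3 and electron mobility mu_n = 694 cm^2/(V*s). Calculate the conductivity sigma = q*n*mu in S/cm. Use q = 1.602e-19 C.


Step 1: sigma = q * n * mu
Step 2: sigma = 1.602e-19 * 2.51e+15 * 694
Step 3: sigma = 2.791e-01 S/cm

2.791e-01


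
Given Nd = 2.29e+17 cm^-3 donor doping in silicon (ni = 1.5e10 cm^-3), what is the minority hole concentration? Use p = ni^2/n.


Step 1: Since Nd >> ni, n ≈ Nd = 2.29e+17 cm^-3
Step 2: p = ni^2 / n = (1.5e10)^2 / 2.29e+17
Step 3: p = 2.25e20 / 2.29e+17 = 9.83e+02 cm^-3

9.83e+02


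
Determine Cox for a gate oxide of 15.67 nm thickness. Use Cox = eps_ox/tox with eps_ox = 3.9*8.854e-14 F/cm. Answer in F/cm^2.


Step 1: eps_ox = 3.9 * 8.854e-14 = 3.45306e-13 F/cm
Step 2: tox in cm = 15.67 nm * 1e-7 = 1.5670e-06 cm
Step 3: Cox = 3.45306e-13 / 1.5670e-06 = 2.20e-07 F/cm^2

2.20e-07


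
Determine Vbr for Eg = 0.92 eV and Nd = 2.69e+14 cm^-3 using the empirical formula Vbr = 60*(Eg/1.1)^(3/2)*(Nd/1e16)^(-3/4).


Step 1: Eg/1.1 = 0.92/1.1 = 0.836364
Step 2: (Eg/1.1)^1.5 = 0.836364^1.5 = 0.764879
Step 3: (Nd/1e16)^(-0.75) = (0.0269)^(-0.75) = 15.055174
Step 4: Vbr = 60 * 0.764879 * 15.055174 = 690.9 V

690.9


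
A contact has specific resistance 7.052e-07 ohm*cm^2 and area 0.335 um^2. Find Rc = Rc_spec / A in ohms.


Step 1: Convert area to cm^2: 0.335 um^2 = 3.3500e-09 cm^2
Step 2: Rc = Rc_spec / A = 7.052e-07 / 3.3500e-09
Step 3: Rc = 2.11e+02 ohms

2.11e+02


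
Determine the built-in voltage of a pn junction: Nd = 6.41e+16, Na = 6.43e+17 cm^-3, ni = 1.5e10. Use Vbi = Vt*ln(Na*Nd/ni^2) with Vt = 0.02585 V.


Step 1: Compute Na*Nd/ni^2 = 6.43e+17 * 6.41e+16 / (1.5e10)^2 = 1.8318e+14
Step 2: ln(1.8318e+14) = 32.8415
Step 3: Vbi = 0.02585 * 32.8415 = 0.849 V

0.849


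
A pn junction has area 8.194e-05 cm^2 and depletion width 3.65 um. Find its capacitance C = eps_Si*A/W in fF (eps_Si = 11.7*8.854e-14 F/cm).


Step 1: eps_Si = 11.7 * 8.854e-14 = 1.035918e-12 F/cm
Step 2: W in cm = 3.65 * 1e-4 = 3.65e-04 cm
Step 3: C = 1.035918e-12 * 8.194e-05 / 3.65e-04 = 2.325565e-13 F
Step 4: C = 232.56 fF

232.56


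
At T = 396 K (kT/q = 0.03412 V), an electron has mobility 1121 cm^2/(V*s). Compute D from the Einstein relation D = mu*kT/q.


Step 1: D = mu * (kT/q)
Step 2: D = 1121 * 0.03412
Step 3: D = 38.25 cm^2/s

38.25


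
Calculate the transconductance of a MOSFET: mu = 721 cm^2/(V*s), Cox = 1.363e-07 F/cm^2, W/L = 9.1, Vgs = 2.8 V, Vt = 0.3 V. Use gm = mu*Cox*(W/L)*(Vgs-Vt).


Step 1: Vov = Vgs - Vt = 2.8 - 0.3 = 2.5 V
Step 2: gm = mu * Cox * (W/L) * Vov
Step 3: gm = 721 * 1.363e-07 * 9.1 * 2.5 = 2.24e-03 S

2.24e-03


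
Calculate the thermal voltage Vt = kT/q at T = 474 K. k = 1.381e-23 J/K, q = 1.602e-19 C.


Step 1: kT = 1.381e-23 * 474 = 6.54594e-21 J
Step 2: Vt = kT/q = 6.54594e-21 / 1.602e-19
Step 3: Vt = 0.04086 V

0.04086


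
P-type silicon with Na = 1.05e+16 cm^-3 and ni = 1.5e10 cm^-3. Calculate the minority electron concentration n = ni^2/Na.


Step 1: Majority hole concentration p ≈ Na = 1.05e+16 cm^-3
Step 2: n = ni^2 / Na = (1.5e10)^2 / 1.05e+16
Step 3: n = 2.14e+04 cm^-3

2.14e+04


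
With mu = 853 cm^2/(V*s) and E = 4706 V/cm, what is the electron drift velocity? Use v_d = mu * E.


Step 1: v_d = mu * E
Step 2: v_d = 853 * 4706 = 4014218
Step 3: v_d = 4.01e+06 cm/s

4.01e+06


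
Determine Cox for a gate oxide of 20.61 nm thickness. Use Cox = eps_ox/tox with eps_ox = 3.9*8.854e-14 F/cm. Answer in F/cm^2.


Step 1: eps_ox = 3.9 * 8.854e-14 = 3.45306e-13 F/cm
Step 2: tox in cm = 20.61 nm * 1e-7 = 2.0610e-06 cm
Step 3: Cox = 3.45306e-13 / 2.0610e-06 = 1.68e-07 F/cm^2

1.68e-07


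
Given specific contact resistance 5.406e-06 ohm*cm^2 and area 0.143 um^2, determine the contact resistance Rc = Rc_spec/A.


Step 1: Convert area to cm^2: 0.143 um^2 = 1.4300e-09 cm^2
Step 2: Rc = Rc_spec / A = 5.406e-06 / 1.4300e-09
Step 3: Rc = 3.78e+03 ohms

3.78e+03


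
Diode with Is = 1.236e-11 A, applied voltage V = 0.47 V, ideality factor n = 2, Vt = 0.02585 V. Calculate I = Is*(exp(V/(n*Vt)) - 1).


Step 1: V/(n*Vt) = 0.47/(2*0.02585) = 9.0909
Step 2: exp(9.0909) = 8.8742e+03
Step 3: I = 1.236e-11 * (8.8742e+03 - 1) = 1.10e-07 A

1.10e-07


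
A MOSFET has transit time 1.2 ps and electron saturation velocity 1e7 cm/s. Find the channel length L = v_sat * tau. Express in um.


Step 1: tau in seconds = 1.2 ps * 1e-12 = 1.2000e-12 s
Step 2: L = v_sat * tau = 1e7 * 1.2000e-12 = 1.2000e-05 cm
Step 3: L in um = 1.2000e-05 * 1e4 = 0.12 um

0.12


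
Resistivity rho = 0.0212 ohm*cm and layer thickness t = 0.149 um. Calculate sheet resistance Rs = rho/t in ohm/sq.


Step 1: Convert thickness to cm: t = 0.149 um = 1.4900e-05 cm
Step 2: Rs = rho / t = 0.0212 / 1.4900e-05
Step 3: Rs = 1422.8 ohm/sq

1422.8


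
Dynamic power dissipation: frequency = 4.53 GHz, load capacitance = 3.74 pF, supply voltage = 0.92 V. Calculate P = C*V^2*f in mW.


Step 1: V^2 = 0.92^2 = 0.8464 V^2
Step 2: P = C*V^2*f = 3.74e-12 F * 0.8464 * 4.53e9 Hz
Step 3: P = 1.433987808e-02 W
Step 4: P = 14.34 mW

14.34


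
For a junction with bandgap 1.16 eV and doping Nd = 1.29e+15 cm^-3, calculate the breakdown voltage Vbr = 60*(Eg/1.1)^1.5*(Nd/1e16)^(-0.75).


Step 1: Eg/1.1 = 1.16/1.1 = 1.054545
Step 2: (Eg/1.1)^1.5 = 1.054545^1.5 = 1.082923
Step 3: (Nd/1e16)^(-0.75) = (0.129)^(-0.75) = 4.645770
Step 4: Vbr = 60 * 1.082923 * 4.645770 = 301.9 V

301.9


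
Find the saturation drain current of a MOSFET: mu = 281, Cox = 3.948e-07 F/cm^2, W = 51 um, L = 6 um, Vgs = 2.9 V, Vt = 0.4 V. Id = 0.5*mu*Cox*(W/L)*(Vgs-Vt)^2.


Step 1: Overdrive voltage Vov = Vgs - Vt = 2.9 - 0.4 = 2.5 V
Step 2: W/L = 51/6 = 8.5
Step 3: Id = 0.5 * 281 * 3.948e-07 * 8.5 * 2.5^2
Step 4: Id = 2.95e-03 A

2.95e-03


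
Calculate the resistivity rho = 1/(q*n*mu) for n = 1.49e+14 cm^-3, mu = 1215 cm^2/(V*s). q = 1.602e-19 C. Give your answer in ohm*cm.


Step 1: sigma = q * n * mu = 1.602e-19 * 1.49e+14 * 1215 = 2.90018e-02 S/cm
Step 2: rho = 1 / sigma = 1 / 2.90018e-02 = 34.48 ohm*cm

34.48


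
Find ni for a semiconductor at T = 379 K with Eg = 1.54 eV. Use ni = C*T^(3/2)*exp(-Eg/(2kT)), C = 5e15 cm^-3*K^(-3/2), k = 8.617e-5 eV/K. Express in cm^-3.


Step 1: Compute kT = 8.617e-5 * 379 = 0.03265843 eV
Step 2: Exponent = -Eg/(2kT) = -1.54/(2*0.03265843) = -23.57737
Step 3: T^(3/2) = 379^1.5 = 7378.34
Step 4: ni = 5e15 * 7378.34 * exp(-23.57737) = 2.13e+09 cm^-3

2.13e+09


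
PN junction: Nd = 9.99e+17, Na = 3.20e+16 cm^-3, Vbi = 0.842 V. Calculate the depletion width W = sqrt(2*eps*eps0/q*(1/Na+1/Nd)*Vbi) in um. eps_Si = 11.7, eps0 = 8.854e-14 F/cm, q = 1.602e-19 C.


Step 1: 1/Na + 1/Nd = 1/3.20e+16 + 1/9.99e+17 = 3.22510e-17
Step 2: 2*eps*eps0/q = 2*11.7*8.854e-14/1.602e-19 = 1.293281e+07
Step 3: W^2 = 1.293281e+07 * 3.22510e-17 * 0.842 = 3.51195e-10
Step 4: W = sqrt(3.51195e-10) = 1.874e-05 cm = 0.1874 um

0.1874


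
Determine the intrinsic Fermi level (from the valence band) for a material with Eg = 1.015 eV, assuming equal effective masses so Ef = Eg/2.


Step 1: For an intrinsic semiconductor, the Fermi level sits at midgap.
Step 2: Ef = Eg / 2 = 1.015 / 2 = 0.5075 eV

0.5075


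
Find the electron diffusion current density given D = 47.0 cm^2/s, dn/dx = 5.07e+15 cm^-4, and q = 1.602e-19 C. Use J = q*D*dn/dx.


Step 1: J = q * D * (dn/dx)
Step 2: J = 1.602e-19 * 47.0 * 5.07e+15
Step 3: J = 3.82e-02 A/cm^2

3.82e-02


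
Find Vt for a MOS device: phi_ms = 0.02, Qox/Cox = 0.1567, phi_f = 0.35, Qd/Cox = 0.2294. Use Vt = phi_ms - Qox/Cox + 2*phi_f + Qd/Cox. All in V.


Step 1: Vt = phi_ms - Qox/Cox + 2*phi_f + Qd/Cox
Step 2: Vt = 0.02 - 0.1567 + 2*0.35 + 0.2294
Step 3: Vt = 0.02 - 0.1567 + 0.7 + 0.2294
Step 4: Vt = 0.7927 V

0.7927


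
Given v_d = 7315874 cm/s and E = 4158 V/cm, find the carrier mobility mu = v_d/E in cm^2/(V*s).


Step 1: mu = v_d / E
Step 2: mu = 7315874 / 4158
Step 3: mu = 1759.47 cm^2/(V*s)

1759.47


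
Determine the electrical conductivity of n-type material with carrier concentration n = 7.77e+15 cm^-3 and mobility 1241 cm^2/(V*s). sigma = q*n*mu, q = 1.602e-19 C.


Step 1: sigma = q * n * mu
Step 2: sigma = 1.602e-19 * 7.77e+15 * 1241
Step 3: sigma = 1.545e+00 S/cm

1.545e+00


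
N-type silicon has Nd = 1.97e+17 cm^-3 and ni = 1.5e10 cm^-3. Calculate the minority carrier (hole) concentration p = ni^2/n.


Step 1: Since Nd >> ni, n ≈ Nd = 1.97e+17 cm^-3
Step 2: p = ni^2 / n = (1.5e10)^2 / 1.97e+17
Step 3: p = 2.25e20 / 1.97e+17 = 1.14e+03 cm^-3

1.14e+03


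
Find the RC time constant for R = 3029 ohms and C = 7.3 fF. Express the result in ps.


Step 1: tau = R * C
Step 2: tau = 3029 * 7.3 fF = 3029 * 7.3e-15 F
Step 3: tau = 2.21117e-11 s = 22.1117 ps

22.1117


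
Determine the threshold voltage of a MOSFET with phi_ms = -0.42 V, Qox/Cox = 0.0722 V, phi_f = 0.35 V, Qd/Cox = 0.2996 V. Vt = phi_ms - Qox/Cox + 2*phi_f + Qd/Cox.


Step 1: Vt = phi_ms - Qox/Cox + 2*phi_f + Qd/Cox
Step 2: Vt = -0.42 - 0.0722 + 2*0.35 + 0.2996
Step 3: Vt = -0.42 - 0.0722 + 0.7 + 0.2996
Step 4: Vt = 0.5074 V

0.5074


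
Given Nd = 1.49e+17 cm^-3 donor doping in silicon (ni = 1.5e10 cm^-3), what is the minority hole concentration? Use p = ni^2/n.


Step 1: Since Nd >> ni, n ≈ Nd = 1.49e+17 cm^-3
Step 2: p = ni^2 / n = (1.5e10)^2 / 1.49e+17
Step 3: p = 2.25e20 / 1.49e+17 = 1.51e+03 cm^-3

1.51e+03


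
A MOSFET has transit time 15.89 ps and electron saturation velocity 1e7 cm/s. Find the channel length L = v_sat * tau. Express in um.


Step 1: tau in seconds = 15.89 ps * 1e-12 = 1.5890e-11 s
Step 2: L = v_sat * tau = 1e7 * 1.5890e-11 = 1.5890e-04 cm
Step 3: L in um = 1.5890e-04 * 1e4 = 1.589 um

1.589


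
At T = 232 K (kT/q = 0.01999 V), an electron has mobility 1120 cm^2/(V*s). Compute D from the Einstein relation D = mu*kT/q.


Step 1: D = mu * (kT/q)
Step 2: D = 1120 * 0.01999
Step 3: D = 22.39 cm^2/s

22.39


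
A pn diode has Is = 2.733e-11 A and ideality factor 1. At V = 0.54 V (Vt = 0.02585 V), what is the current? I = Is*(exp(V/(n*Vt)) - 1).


Step 1: V/(n*Vt) = 0.54/(1*0.02585) = 20.8897
Step 2: exp(20.8897) = 1.1811e+09
Step 3: I = 2.733e-11 * (1.1811e+09 - 1) = 3.23e-02 A

3.23e-02


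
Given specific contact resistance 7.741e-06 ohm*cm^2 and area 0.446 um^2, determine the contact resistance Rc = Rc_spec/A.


Step 1: Convert area to cm^2: 0.446 um^2 = 4.4600e-09 cm^2
Step 2: Rc = Rc_spec / A = 7.741e-06 / 4.4600e-09
Step 3: Rc = 1.74e+03 ohms

1.74e+03


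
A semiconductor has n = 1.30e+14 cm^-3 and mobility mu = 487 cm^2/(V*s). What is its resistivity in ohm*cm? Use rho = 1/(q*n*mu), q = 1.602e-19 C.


Step 1: sigma = q * n * mu = 1.602e-19 * 1.30e+14 * 487 = 1.01423e-02 S/cm
Step 2: rho = 1 / sigma = 1 / 1.01423e-02 = 98.6 ohm*cm

98.6


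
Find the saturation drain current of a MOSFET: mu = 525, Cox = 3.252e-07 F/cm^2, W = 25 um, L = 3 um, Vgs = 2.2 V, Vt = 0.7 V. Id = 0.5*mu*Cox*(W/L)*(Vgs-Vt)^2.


Step 1: Overdrive voltage Vov = Vgs - Vt = 2.2 - 0.7 = 1.5 V
Step 2: W/L = 25/3 = 8.33333
Step 3: Id = 0.5 * 525 * 3.252e-07 * 8.33333 * 1.5^2
Step 4: Id = 1.60e-03 A

1.60e-03


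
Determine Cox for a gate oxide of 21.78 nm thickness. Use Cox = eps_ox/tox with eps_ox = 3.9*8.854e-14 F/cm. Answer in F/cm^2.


Step 1: eps_ox = 3.9 * 8.854e-14 = 3.45306e-13 F/cm
Step 2: tox in cm = 21.78 nm * 1e-7 = 2.1780e-06 cm
Step 3: Cox = 3.45306e-13 / 2.1780e-06 = 1.59e-07 F/cm^2

1.59e-07


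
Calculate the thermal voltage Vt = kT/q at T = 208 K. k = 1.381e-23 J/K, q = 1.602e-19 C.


Step 1: kT = 1.381e-23 * 208 = 2.87248e-21 J
Step 2: Vt = kT/q = 2.87248e-21 / 1.602e-19
Step 3: Vt = 0.01793 V

0.01793


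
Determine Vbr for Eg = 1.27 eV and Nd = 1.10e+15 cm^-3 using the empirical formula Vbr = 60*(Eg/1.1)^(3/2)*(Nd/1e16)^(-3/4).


Step 1: Eg/1.1 = 1.27/1.1 = 1.154545
Step 2: (Eg/1.1)^1.5 = 1.154545^1.5 = 1.240556
Step 3: (Nd/1e16)^(-0.75) = (0.11)^(-0.75) = 5.235468
Step 4: Vbr = 60 * 1.240556 * 5.235468 = 389.7 V

389.7


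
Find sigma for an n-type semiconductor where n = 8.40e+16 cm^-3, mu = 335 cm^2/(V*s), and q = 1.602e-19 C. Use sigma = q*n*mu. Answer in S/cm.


Step 1: sigma = q * n * mu
Step 2: sigma = 1.602e-19 * 8.40e+16 * 335
Step 3: sigma = 4.508e+00 S/cm

4.508e+00


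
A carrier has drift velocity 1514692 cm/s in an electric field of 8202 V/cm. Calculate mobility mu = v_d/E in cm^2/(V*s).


Step 1: mu = v_d / E
Step 2: mu = 1514692 / 8202
Step 3: mu = 184.67 cm^2/(V*s)

184.67


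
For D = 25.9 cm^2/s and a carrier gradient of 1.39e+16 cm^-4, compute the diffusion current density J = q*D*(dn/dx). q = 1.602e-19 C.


Step 1: J = q * D * (dn/dx)
Step 2: J = 1.602e-19 * 25.9 * 1.39e+16
Step 3: J = 5.77e-02 A/cm^2

5.77e-02


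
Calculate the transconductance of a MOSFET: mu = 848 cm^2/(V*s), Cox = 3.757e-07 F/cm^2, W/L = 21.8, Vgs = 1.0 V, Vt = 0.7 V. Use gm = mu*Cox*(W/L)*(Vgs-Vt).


Step 1: Vov = Vgs - Vt = 1.0 - 0.7 = 0.3 V
Step 2: gm = mu * Cox * (W/L) * Vov
Step 3: gm = 848 * 3.757e-07 * 21.8 * 0.3 = 2.08e-03 S

2.08e-03


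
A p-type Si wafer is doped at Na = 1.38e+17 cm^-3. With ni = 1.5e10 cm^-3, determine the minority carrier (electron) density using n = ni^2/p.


Step 1: Majority hole concentration p ≈ Na = 1.38e+17 cm^-3
Step 2: n = ni^2 / Na = (1.5e10)^2 / 1.38e+17
Step 3: n = 1.63e+03 cm^-3

1.63e+03


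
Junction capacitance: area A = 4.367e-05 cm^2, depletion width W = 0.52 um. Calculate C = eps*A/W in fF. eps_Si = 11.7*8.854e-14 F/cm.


Step 1: eps_Si = 11.7 * 8.854e-14 = 1.035918e-12 F/cm
Step 2: W in cm = 0.52 * 1e-4 = 5.20e-05 cm
Step 3: C = 1.035918e-12 * 4.367e-05 / 5.20e-05 = 8.699719e-13 F
Step 4: C = 869.97 fF

869.97


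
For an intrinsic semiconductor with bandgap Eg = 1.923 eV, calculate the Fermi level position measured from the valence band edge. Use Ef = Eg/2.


Step 1: For an intrinsic semiconductor, the Fermi level sits at midgap.
Step 2: Ef = Eg / 2 = 1.923 / 2 = 0.9615 eV

0.9615


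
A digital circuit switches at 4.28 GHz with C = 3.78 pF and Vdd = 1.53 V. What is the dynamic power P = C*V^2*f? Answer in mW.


Step 1: V^2 = 1.53^2 = 2.3409 V^2
Step 2: P = C*V^2*f = 3.78e-12 F * 2.3409 * 4.28e9 Hz
Step 3: P = 3.787201656e-02 W
Step 4: P = 37.872 mW

37.872


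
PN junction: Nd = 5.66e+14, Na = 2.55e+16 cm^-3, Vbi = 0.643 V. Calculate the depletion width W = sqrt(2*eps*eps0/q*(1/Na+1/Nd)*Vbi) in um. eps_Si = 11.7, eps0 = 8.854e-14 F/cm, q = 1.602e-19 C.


Step 1: 1/Na + 1/Nd = 1/2.55e+16 + 1/5.66e+14 = 1.80600e-15
Step 2: 2*eps*eps0/q = 2*11.7*8.854e-14/1.602e-19 = 1.293281e+07
Step 3: W^2 = 1.293281e+07 * 1.80600e-15 * 0.643 = 1.50183e-08
Step 4: W = sqrt(1.50183e-08) = 1.225e-04 cm = 1.225 um

1.225


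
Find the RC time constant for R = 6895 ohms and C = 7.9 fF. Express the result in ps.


Step 1: tau = R * C
Step 2: tau = 6895 * 7.9 fF = 6895 * 7.9e-15 F
Step 3: tau = 5.44705e-11 s = 54.4705 ps

54.4705


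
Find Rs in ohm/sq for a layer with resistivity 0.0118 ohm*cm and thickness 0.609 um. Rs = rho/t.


Step 1: Convert thickness to cm: t = 0.609 um = 6.0900e-05 cm
Step 2: Rs = rho / t = 0.0118 / 6.0900e-05
Step 3: Rs = 193.8 ohm/sq

193.8


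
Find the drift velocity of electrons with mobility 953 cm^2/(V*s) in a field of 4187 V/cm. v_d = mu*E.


Step 1: v_d = mu * E
Step 2: v_d = 953 * 4187 = 3990211
Step 3: v_d = 3.99e+06 cm/s

3.99e+06


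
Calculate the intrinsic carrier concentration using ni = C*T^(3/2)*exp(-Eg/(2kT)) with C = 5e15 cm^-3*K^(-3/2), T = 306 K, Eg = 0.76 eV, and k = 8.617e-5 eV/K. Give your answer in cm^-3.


Step 1: Compute kT = 8.617e-5 * 306 = 0.02636802 eV
Step 2: Exponent = -Eg/(2kT) = -0.76/(2*0.02636802) = -14.41140
Step 3: T^(3/2) = 306^1.5 = 5352.81
Step 4: ni = 5e15 * 5352.81 * exp(-14.41140) = 1.47e+13 cm^-3

1.47e+13


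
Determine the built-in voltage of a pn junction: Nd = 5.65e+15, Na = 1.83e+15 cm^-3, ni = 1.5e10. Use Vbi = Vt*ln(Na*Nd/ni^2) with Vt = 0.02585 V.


Step 1: Compute Na*Nd/ni^2 = 1.83e+15 * 5.65e+15 / (1.5e10)^2 = 4.5953e+10
Step 2: ln(4.5953e+10) = 24.5509
Step 3: Vbi = 0.02585 * 24.5509 = 0.635 V

0.635


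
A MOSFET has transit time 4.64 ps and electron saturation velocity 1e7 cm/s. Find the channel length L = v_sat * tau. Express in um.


Step 1: tau in seconds = 4.64 ps * 1e-12 = 4.6400e-12 s
Step 2: L = v_sat * tau = 1e7 * 4.6400e-12 = 4.6400e-05 cm
Step 3: L in um = 4.6400e-05 * 1e4 = 0.464 um

0.464


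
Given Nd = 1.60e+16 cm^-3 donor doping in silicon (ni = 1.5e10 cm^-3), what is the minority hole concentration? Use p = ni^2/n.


Step 1: Since Nd >> ni, n ≈ Nd = 1.60e+16 cm^-3
Step 2: p = ni^2 / n = (1.5e10)^2 / 1.60e+16
Step 3: p = 2.25e20 / 1.60e+16 = 1.41e+04 cm^-3

1.41e+04


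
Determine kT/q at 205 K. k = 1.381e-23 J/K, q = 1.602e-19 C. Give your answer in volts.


Step 1: kT = 1.381e-23 * 205 = 2.83105e-21 J
Step 2: Vt = kT/q = 2.83105e-21 / 1.602e-19
Step 3: Vt = 0.01767 V

0.01767


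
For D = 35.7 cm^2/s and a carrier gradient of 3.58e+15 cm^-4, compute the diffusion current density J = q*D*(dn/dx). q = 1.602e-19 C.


Step 1: J = q * D * (dn/dx)
Step 2: J = 1.602e-19 * 35.7 * 3.58e+15
Step 3: J = 2.05e-02 A/cm^2

2.05e-02


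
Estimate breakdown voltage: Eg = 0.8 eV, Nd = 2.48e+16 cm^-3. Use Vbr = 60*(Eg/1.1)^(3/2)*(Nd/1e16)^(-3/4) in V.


Step 1: Eg/1.1 = 0.8/1.1 = 0.727273
Step 2: (Eg/1.1)^1.5 = 0.727273^1.5 = 0.620221
Step 3: (Nd/1e16)^(-0.75) = (2.48)^(-0.75) = 0.506012
Step 4: Vbr = 60 * 0.620221 * 0.506012 = 18.8 V

18.8


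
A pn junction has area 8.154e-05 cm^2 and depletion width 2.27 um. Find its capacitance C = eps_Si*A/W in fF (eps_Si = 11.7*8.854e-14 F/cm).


Step 1: eps_Si = 11.7 * 8.854e-14 = 1.035918e-12 F/cm
Step 2: W in cm = 2.27 * 1e-4 = 2.27e-04 cm
Step 3: C = 1.035918e-12 * 8.154e-05 / 2.27e-04 = 3.721090e-13 F
Step 4: C = 372.11 fF

372.11


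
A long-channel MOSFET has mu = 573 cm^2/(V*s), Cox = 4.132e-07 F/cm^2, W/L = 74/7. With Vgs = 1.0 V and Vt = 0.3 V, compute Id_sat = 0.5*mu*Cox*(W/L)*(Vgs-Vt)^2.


Step 1: Overdrive voltage Vov = Vgs - Vt = 1.0 - 0.3 = 0.7 V
Step 2: W/L = 74/7 = 10.5714
Step 3: Id = 0.5 * 573 * 4.132e-07 * 10.5714 * 0.7^2
Step 4: Id = 6.13e-04 A

6.13e-04


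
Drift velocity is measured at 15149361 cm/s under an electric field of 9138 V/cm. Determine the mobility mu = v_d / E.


Step 1: mu = v_d / E
Step 2: mu = 15149361 / 9138
Step 3: mu = 1657.84 cm^2/(V*s)

1657.84


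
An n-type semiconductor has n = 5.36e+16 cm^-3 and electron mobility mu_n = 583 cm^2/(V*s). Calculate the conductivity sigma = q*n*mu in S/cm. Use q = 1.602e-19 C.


Step 1: sigma = q * n * mu
Step 2: sigma = 1.602e-19 * 5.36e+16 * 583
Step 3: sigma = 5.006e+00 S/cm

5.006e+00


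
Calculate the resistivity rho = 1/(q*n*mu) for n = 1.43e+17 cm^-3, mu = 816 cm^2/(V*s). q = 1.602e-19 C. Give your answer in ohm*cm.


Step 1: sigma = q * n * mu = 1.602e-19 * 1.43e+17 * 816 = 1.86934e+01 S/cm
Step 2: rho = 1 / sigma = 1 / 1.86934e+01 = 0.05349 ohm*cm

0.05349


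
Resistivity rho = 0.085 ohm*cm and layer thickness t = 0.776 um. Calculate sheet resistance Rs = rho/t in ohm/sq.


Step 1: Convert thickness to cm: t = 0.776 um = 7.7600e-05 cm
Step 2: Rs = rho / t = 0.085 / 7.7600e-05
Step 3: Rs = 1095.4 ohm/sq

1095.4


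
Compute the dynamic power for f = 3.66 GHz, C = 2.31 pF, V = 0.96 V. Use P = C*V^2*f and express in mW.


Step 1: V^2 = 0.96^2 = 0.9216 V^2
Step 2: P = C*V^2*f = 2.31e-12 F * 0.9216 * 3.66e9 Hz
Step 3: P = 7.79175936e-03 W
Step 4: P = 7.792 mW

7.792


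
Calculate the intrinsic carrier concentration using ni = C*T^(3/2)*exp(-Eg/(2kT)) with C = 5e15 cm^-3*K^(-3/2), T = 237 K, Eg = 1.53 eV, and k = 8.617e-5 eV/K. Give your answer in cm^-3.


Step 1: Compute kT = 8.617e-5 * 237 = 0.02042229 eV
Step 2: Exponent = -Eg/(2kT) = -1.53/(2*0.02042229) = -37.45907
Step 3: T^(3/2) = 237^1.5 = 3648.57
Step 4: ni = 5e15 * 3648.57 * exp(-37.45907) = 9.84e+02 cm^-3

9.84e+02


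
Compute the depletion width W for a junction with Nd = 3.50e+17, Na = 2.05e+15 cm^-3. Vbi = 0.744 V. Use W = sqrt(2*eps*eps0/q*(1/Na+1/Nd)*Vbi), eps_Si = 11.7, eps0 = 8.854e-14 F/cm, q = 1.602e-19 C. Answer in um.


Step 1: 1/Na + 1/Nd = 1/2.05e+15 + 1/3.50e+17 = 4.90662e-16
Step 2: 2*eps*eps0/q = 2*11.7*8.854e-14/1.602e-19 = 1.293281e+07
Step 3: W^2 = 1.293281e+07 * 4.90662e-16 * 0.744 = 4.72115e-09
Step 4: W = sqrt(4.72115e-09) = 6.871e-05 cm = 0.6871 um

0.6871


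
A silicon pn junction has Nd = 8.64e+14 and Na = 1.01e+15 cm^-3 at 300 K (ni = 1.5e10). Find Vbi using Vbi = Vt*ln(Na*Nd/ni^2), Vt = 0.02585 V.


Step 1: Compute Na*Nd/ni^2 = 1.01e+15 * 8.64e+14 / (1.5e10)^2 = 3.8784e+09
Step 2: ln(3.8784e+09) = 22.0787
Step 3: Vbi = 0.02585 * 22.0787 = 0.571 V

0.571


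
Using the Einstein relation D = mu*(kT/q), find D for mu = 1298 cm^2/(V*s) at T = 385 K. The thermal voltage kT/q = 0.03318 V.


Step 1: D = mu * (kT/q)
Step 2: D = 1298 * 0.03318
Step 3: D = 43.07 cm^2/s

43.07


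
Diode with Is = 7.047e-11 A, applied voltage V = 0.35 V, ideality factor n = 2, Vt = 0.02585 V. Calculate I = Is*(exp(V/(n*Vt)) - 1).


Step 1: V/(n*Vt) = 0.35/(2*0.02585) = 6.7698
Step 2: exp(6.7698) = 8.7114e+02
Step 3: I = 7.047e-11 * (8.7114e+02 - 1) = 6.13e-08 A

6.13e-08


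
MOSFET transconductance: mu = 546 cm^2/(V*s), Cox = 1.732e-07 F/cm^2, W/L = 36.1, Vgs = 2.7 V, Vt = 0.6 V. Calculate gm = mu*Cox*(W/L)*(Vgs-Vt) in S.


Step 1: Vov = Vgs - Vt = 2.7 - 0.6 = 2.1 V
Step 2: gm = mu * Cox * (W/L) * Vov
Step 3: gm = 546 * 1.732e-07 * 36.1 * 2.1 = 7.17e-03 S

7.17e-03


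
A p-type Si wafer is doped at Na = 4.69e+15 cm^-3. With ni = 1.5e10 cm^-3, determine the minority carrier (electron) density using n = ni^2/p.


Step 1: Majority hole concentration p ≈ Na = 4.69e+15 cm^-3
Step 2: n = ni^2 / Na = (1.5e10)^2 / 4.69e+15
Step 3: n = 4.80e+04 cm^-3

4.80e+04


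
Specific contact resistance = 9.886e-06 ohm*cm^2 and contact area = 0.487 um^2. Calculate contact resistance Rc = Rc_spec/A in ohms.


Step 1: Convert area to cm^2: 0.487 um^2 = 4.8700e-09 cm^2
Step 2: Rc = Rc_spec / A = 9.886e-06 / 4.8700e-09
Step 3: Rc = 2.03e+03 ohms

2.03e+03


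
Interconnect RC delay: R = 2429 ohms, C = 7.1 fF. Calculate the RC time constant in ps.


Step 1: tau = R * C
Step 2: tau = 2429 * 7.1 fF = 2429 * 7.1e-15 F
Step 3: tau = 1.72459e-11 s = 17.2459 ps

17.2459


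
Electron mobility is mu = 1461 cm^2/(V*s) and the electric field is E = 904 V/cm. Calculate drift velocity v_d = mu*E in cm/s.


Step 1: v_d = mu * E
Step 2: v_d = 1461 * 904 = 1320744
Step 3: v_d = 1.32e+06 cm/s

1.32e+06


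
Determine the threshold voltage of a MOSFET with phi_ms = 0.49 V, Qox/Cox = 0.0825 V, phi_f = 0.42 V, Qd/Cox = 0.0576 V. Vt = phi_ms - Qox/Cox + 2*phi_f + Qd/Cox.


Step 1: Vt = phi_ms - Qox/Cox + 2*phi_f + Qd/Cox
Step 2: Vt = 0.49 - 0.0825 + 2*0.42 + 0.0576
Step 3: Vt = 0.49 - 0.0825 + 0.84 + 0.0576
Step 4: Vt = 1.3051 V

1.3051


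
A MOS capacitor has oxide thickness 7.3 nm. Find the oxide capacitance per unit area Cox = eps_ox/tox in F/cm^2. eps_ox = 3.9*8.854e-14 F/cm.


Step 1: eps_ox = 3.9 * 8.854e-14 = 3.45306e-13 F/cm
Step 2: tox in cm = 7.3 nm * 1e-7 = 7.3000e-07 cm
Step 3: Cox = 3.45306e-13 / 7.3000e-07 = 4.73e-07 F/cm^2

4.73e-07


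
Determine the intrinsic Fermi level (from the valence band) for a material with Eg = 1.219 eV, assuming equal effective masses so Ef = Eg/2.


Step 1: For an intrinsic semiconductor, the Fermi level sits at midgap.
Step 2: Ef = Eg / 2 = 1.219 / 2 = 0.6095 eV

0.6095


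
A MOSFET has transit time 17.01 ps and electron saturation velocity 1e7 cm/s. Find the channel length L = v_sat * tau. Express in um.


Step 1: tau in seconds = 17.01 ps * 1e-12 = 1.7010e-11 s
Step 2: L = v_sat * tau = 1e7 * 1.7010e-11 = 1.7010e-04 cm
Step 3: L in um = 1.7010e-04 * 1e4 = 1.701 um

1.701


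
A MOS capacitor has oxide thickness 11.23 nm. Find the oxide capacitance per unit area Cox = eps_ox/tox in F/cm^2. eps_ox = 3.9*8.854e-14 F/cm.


Step 1: eps_ox = 3.9 * 8.854e-14 = 3.45306e-13 F/cm
Step 2: tox in cm = 11.23 nm * 1e-7 = 1.1230e-06 cm
Step 3: Cox = 3.45306e-13 / 1.1230e-06 = 3.07e-07 F/cm^2

3.07e-07


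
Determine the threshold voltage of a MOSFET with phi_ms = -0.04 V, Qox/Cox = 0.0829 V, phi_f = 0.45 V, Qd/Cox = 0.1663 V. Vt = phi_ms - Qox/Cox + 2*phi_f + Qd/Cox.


Step 1: Vt = phi_ms - Qox/Cox + 2*phi_f + Qd/Cox
Step 2: Vt = -0.04 - 0.0829 + 2*0.45 + 0.1663
Step 3: Vt = -0.04 - 0.0829 + 0.9 + 0.1663
Step 4: Vt = 0.9434 V

0.9434


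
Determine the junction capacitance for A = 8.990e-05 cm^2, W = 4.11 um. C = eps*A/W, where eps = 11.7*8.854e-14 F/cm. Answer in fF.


Step 1: eps_Si = 11.7 * 8.854e-14 = 1.035918e-12 F/cm
Step 2: W in cm = 4.11 * 1e-4 = 4.11e-04 cm
Step 3: C = 1.035918e-12 * 8.990e-05 / 4.11e-04 = 2.265913e-13 F
Step 4: C = 226.59 fF

226.59


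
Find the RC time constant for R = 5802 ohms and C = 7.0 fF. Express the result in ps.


Step 1: tau = R * C
Step 2: tau = 5802 * 7.0 fF = 5802 * 7.0e-15 F
Step 3: tau = 4.0614e-11 s = 40.614 ps

40.614


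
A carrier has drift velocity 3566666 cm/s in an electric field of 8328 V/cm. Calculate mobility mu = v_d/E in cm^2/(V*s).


Step 1: mu = v_d / E
Step 2: mu = 3566666 / 8328
Step 3: mu = 428.27 cm^2/(V*s)

428.27


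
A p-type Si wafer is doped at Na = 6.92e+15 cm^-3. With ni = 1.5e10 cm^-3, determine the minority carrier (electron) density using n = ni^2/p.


Step 1: Majority hole concentration p ≈ Na = 6.92e+15 cm^-3
Step 2: n = ni^2 / Na = (1.5e10)^2 / 6.92e+15
Step 3: n = 3.25e+04 cm^-3

3.25e+04


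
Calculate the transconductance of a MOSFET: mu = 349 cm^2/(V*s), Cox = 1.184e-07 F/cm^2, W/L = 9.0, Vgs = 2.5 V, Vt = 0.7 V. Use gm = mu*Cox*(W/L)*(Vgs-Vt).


Step 1: Vov = Vgs - Vt = 2.5 - 0.7 = 1.8 V
Step 2: gm = mu * Cox * (W/L) * Vov
Step 3: gm = 349 * 1.184e-07 * 9.0 * 1.8 = 6.69e-04 S

6.69e-04


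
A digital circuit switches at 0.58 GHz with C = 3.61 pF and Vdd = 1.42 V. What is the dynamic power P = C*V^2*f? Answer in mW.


Step 1: V^2 = 1.42^2 = 2.0164 V^2
Step 2: P = C*V^2*f = 3.61e-12 F * 2.0164 * 0.58e9 Hz
Step 3: P = 4.22193832e-03 W
Step 4: P = 4.222 mW

4.222


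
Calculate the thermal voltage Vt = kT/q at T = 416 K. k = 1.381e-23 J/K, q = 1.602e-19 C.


Step 1: kT = 1.381e-23 * 416 = 5.74496e-21 J
Step 2: Vt = kT/q = 5.74496e-21 / 1.602e-19
Step 3: Vt = 0.03586 V

0.03586


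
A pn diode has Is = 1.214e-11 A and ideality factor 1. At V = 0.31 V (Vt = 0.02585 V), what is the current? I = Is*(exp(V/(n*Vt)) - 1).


Step 1: V/(n*Vt) = 0.31/(1*0.02585) = 11.9923
Step 2: exp(11.9923) = 1.6151e+05
Step 3: I = 1.214e-11 * (1.6151e+05 - 1) = 1.96e-06 A

1.96e-06


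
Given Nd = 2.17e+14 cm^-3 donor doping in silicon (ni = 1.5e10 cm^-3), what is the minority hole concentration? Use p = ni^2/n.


Step 1: Since Nd >> ni, n ≈ Nd = 2.17e+14 cm^-3
Step 2: p = ni^2 / n = (1.5e10)^2 / 2.17e+14
Step 3: p = 2.25e20 / 2.17e+14 = 1.04e+06 cm^-3

1.04e+06


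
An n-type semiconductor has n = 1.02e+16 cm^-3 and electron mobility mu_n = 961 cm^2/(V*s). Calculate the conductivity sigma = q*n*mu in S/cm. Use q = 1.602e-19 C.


Step 1: sigma = q * n * mu
Step 2: sigma = 1.602e-19 * 1.02e+16 * 961
Step 3: sigma = 1.570e+00 S/cm

1.570e+00


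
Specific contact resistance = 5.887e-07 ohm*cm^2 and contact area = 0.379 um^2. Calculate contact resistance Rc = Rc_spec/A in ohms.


Step 1: Convert area to cm^2: 0.379 um^2 = 3.7900e-09 cm^2
Step 2: Rc = Rc_spec / A = 5.887e-07 / 3.7900e-09
Step 3: Rc = 1.55e+02 ohms

1.55e+02


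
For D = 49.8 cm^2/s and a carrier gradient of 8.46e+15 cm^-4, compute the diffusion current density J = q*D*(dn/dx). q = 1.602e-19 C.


Step 1: J = q * D * (dn/dx)
Step 2: J = 1.602e-19 * 49.8 * 8.46e+15
Step 3: J = 6.75e-02 A/cm^2

6.75e-02


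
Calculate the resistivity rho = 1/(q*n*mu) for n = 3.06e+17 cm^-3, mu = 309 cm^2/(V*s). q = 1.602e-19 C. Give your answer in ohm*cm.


Step 1: sigma = q * n * mu = 1.602e-19 * 3.06e+17 * 309 = 1.51476e+01 S/cm
Step 2: rho = 1 / sigma = 1 / 1.51476e+01 = 0.06602 ohm*cm

0.06602


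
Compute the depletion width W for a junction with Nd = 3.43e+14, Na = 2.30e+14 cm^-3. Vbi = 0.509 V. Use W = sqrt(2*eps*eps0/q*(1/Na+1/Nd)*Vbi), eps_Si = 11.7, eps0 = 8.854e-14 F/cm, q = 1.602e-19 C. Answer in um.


Step 1: 1/Na + 1/Nd = 1/2.30e+14 + 1/3.43e+14 = 7.26328e-15
Step 2: 2*eps*eps0/q = 2*11.7*8.854e-14/1.602e-19 = 1.293281e+07
Step 3: W^2 = 1.293281e+07 * 7.26328e-15 * 0.509 = 4.78127e-08
Step 4: W = sqrt(4.78127e-08) = 2.187e-04 cm = 2.187 um

2.187


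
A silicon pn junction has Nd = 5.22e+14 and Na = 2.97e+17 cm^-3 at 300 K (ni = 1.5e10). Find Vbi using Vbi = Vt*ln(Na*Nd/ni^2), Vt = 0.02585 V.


Step 1: Compute Na*Nd/ni^2 = 2.97e+17 * 5.22e+14 / (1.5e10)^2 = 6.8904e+11
Step 2: ln(6.8904e+11) = 27.2586
Step 3: Vbi = 0.02585 * 27.2586 = 0.705 V

0.705


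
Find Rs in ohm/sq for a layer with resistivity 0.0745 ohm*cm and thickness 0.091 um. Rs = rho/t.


Step 1: Convert thickness to cm: t = 0.091 um = 9.1000e-06 cm
Step 2: Rs = rho / t = 0.0745 / 9.1000e-06
Step 3: Rs = 8186.8 ohm/sq

8186.8


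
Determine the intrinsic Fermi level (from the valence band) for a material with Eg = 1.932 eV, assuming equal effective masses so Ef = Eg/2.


Step 1: For an intrinsic semiconductor, the Fermi level sits at midgap.
Step 2: Ef = Eg / 2 = 1.932 / 2 = 0.966 eV

0.966


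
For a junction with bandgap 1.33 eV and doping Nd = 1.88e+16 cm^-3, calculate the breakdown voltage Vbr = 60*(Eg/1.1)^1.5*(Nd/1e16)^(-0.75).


Step 1: Eg/1.1 = 1.33/1.1 = 1.209091
Step 2: (Eg/1.1)^1.5 = 1.209091^1.5 = 1.329500
Step 3: (Nd/1e16)^(-0.75) = (1.88)^(-0.75) = 0.622847
Step 4: Vbr = 60 * 1.329500 * 0.622847 = 49.7 V

49.7


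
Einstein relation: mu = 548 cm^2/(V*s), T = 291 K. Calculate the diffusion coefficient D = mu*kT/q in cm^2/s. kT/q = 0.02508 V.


Step 1: D = mu * (kT/q)
Step 2: D = 548 * 0.02508
Step 3: D = 13.74 cm^2/s

13.74


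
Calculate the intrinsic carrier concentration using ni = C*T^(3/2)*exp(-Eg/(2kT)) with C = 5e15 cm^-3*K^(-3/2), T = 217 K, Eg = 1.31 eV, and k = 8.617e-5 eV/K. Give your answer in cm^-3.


Step 1: Compute kT = 8.617e-5 * 217 = 0.01869889 eV
Step 2: Exponent = -Eg/(2kT) = -1.31/(2*0.01869889) = -35.02882
Step 3: T^(3/2) = 217^1.5 = 3196.61
Step 4: ni = 5e15 * 3196.61 * exp(-35.02882) = 9.79e+03 cm^-3

9.79e+03


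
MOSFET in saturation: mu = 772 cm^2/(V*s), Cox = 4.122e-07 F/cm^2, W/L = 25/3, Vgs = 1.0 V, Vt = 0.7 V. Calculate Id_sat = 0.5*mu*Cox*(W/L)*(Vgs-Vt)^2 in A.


Step 1: Overdrive voltage Vov = Vgs - Vt = 1.0 - 0.7 = 0.3 V
Step 2: W/L = 25/3 = 8.33333
Step 3: Id = 0.5 * 772 * 4.122e-07 * 8.33333 * 0.3^2
Step 4: Id = 1.19e-04 A

1.19e-04


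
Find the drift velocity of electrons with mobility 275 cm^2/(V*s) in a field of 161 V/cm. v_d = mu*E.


Step 1: v_d = mu * E
Step 2: v_d = 275 * 161 = 44275
Step 3: v_d = 4.43e+04 cm/s

4.43e+04


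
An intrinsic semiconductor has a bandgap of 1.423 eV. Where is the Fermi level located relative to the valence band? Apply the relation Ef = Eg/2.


Step 1: For an intrinsic semiconductor, the Fermi level sits at midgap.
Step 2: Ef = Eg / 2 = 1.423 / 2 = 0.7115 eV

0.7115


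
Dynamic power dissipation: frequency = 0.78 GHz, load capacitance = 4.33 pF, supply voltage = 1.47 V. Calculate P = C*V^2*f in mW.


Step 1: V^2 = 1.47^2 = 2.1609 V^2
Step 2: P = C*V^2*f = 4.33e-12 F * 2.1609 * 0.78e9 Hz
Step 3: P = 7.29822366e-03 W
Step 4: P = 7.298 mW

7.298


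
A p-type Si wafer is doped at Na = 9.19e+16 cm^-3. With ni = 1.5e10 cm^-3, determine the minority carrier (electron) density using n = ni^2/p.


Step 1: Majority hole concentration p ≈ Na = 9.19e+16 cm^-3
Step 2: n = ni^2 / Na = (1.5e10)^2 / 9.19e+16
Step 3: n = 2.45e+03 cm^-3

2.45e+03


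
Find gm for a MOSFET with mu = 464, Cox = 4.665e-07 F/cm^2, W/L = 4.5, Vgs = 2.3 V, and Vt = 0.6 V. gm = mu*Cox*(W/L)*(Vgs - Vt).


Step 1: Vov = Vgs - Vt = 2.3 - 0.6 = 1.7 V
Step 2: gm = mu * Cox * (W/L) * Vov
Step 3: gm = 464 * 4.665e-07 * 4.5 * 1.7 = 1.66e-03 S

1.66e-03


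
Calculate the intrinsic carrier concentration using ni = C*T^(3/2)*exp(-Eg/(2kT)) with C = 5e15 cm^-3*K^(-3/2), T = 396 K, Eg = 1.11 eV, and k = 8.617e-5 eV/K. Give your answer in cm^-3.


Step 1: Compute kT = 8.617e-5 * 396 = 0.03412332 eV
Step 2: Exponent = -Eg/(2kT) = -1.11/(2*0.03412332) = -16.26454
Step 3: T^(3/2) = 396^1.5 = 7880.30
Step 4: ni = 5e15 * 7880.30 * exp(-16.26454) = 3.40e+12 cm^-3

3.40e+12


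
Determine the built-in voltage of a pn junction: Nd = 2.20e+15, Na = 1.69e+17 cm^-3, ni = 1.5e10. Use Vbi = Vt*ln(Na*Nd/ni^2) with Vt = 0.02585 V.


Step 1: Compute Na*Nd/ni^2 = 1.69e+17 * 2.20e+15 / (1.5e10)^2 = 1.6524e+12
Step 2: ln(1.6524e+12) = 28.1332
Step 3: Vbi = 0.02585 * 28.1332 = 0.727 V

0.727


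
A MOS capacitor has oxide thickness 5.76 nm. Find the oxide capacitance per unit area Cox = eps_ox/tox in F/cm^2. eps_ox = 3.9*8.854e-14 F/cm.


Step 1: eps_ox = 3.9 * 8.854e-14 = 3.45306e-13 F/cm
Step 2: tox in cm = 5.76 nm * 1e-7 = 5.7600e-07 cm
Step 3: Cox = 3.45306e-13 / 5.7600e-07 = 5.99e-07 F/cm^2

5.99e-07


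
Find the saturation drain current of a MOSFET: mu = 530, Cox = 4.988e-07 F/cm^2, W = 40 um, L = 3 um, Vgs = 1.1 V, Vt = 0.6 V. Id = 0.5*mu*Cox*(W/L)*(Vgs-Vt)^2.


Step 1: Overdrive voltage Vov = Vgs - Vt = 1.1 - 0.6 = 0.5 V
Step 2: W/L = 40/3 = 13.3333
Step 3: Id = 0.5 * 530 * 4.988e-07 * 13.3333 * 0.5^2
Step 4: Id = 4.41e-04 A

4.41e-04
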